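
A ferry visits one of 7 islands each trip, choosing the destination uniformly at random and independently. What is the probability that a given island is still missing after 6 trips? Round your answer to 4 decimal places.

0.3966

On each trip the fixed island fails to appear with probability 6/7.
P(still missing after 6) = (6/7)^6 = 0.39657.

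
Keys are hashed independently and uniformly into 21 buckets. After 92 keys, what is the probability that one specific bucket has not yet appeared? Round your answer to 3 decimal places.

Each key misses the fixed bucket with probability (21-1)/21 = 20/21, independently.
P(still missing after 92) = (20/21)^92 = 0.0112.

0.011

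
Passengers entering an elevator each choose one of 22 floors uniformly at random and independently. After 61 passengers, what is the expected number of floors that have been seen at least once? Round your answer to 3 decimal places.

For each floor, P(seen in 61 passengers) = 1 - (21/22)^61 = 0.9414.
By linearity of expectation, E[distinct seen] = 22·(1 - (21/22)^61) = 20.7117.

20.712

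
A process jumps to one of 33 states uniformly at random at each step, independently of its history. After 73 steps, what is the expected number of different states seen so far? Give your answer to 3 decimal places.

29.509

For each state, P(seen in 73 steps) = 1 - (32/33)^73 = 0.8942.
By linearity of expectation, E[distinct seen] = 33·(1 - (32/33)^73) = 29.5090.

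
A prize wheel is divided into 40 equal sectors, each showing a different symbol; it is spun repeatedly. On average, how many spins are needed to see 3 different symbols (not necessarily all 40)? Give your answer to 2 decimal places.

With k distinct symbols already seen, the next new one arrives after an expected 40/(40-k) spins.
Sum over k = 0,...,2: E = 40/40 + 40/39 + 40/38 = 3.078.

3.08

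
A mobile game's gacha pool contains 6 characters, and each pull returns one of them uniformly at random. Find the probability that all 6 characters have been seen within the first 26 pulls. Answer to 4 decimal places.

0.9480

By inclusion–exclusion over which characters are missing,
P(all seen) = Σ_{j=0}^{6} (-1)^j C(6,j)((6-j)/6)^26
= 1.00000 - 0.05241 + 0.00040 - 0.00000 + 0.00000 - 0.00000 + 0.00000
= 0.94798.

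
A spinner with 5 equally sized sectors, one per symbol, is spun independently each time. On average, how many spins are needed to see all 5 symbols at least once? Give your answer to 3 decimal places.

11.417

Split into phases: going from k distinct to k+1 distinct takes on average 5/(5-k) spins.
E[T] = 5/5 + 5/4 + 5/3 + 5/2 + 5/1 = 5·H_{5}.
H_{5} = 2.2833, so E[T] = 11.4167.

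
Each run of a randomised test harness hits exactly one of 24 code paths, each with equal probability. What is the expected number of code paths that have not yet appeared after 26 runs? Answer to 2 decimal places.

7.94

For each code path, P(unseen after 26) = (23/24)^26 = 0.331.
By linearity of expectation, E[unseen] = 24·(23/24)^26 = 7.937.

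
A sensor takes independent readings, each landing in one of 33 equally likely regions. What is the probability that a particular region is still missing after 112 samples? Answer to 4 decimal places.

0.0319

Each sample misses the fixed region with probability (33-1)/33 = 32/33, independently.
P(still missing after 112) = (32/33)^112 = 0.03186.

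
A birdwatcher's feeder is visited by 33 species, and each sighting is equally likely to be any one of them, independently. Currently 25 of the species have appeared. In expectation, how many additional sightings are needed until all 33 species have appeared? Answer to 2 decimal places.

89.69

From k distinct to k+1 distinct takes on average 33/(33-k) sightings.
Sum over k = 25,...,32: E = 33/8 + 33/7 + 33/6 + ... + 33/2 + 33/1 = 89.689.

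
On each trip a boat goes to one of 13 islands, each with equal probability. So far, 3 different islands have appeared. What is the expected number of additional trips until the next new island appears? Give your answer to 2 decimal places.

1.30

The number of trips until the next new island is geometric with success probability 10/13, so its mean is 13/10.
E = 13/10 = 1.300.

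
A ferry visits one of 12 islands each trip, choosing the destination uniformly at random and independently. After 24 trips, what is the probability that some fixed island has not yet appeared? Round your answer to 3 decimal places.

Each trip misses the fixed island with probability (12-1)/12 = 11/12, independently.
P(still missing after 24) = (11/12)^24 = 0.1239.

0.124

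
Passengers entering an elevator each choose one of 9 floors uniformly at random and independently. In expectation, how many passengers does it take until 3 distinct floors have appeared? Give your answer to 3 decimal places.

3.411

Going from k to k+1 distinct takes a geometric number of passengers with mean 9/(9-k).
Sum over k = 0,...,2: E = 9/9 + 9/8 + 9/7 = 3.4107.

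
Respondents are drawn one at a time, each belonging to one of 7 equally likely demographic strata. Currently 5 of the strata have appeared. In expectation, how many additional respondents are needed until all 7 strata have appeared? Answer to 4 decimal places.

10.5000

The wait to go from k to k+1 distinct strata is geometric with mean 7/(7-k).
Sum over k = 5,...,6: E = 7/2 + 7/1 = 10.50000.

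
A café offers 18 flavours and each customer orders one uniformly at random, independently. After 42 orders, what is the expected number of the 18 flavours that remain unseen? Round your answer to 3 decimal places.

1.632

For each flavour, P(unseen after 42) = (17/18)^42 = 0.0907.
By linearity of expectation, E[unseen] = 18·(17/18)^42 = 1.6319.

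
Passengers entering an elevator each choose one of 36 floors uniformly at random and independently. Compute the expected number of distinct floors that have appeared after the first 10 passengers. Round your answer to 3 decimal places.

For each floor, P(seen in 10 passengers) = 1 - (35/36)^10 = 0.2455.
By linearity of expectation, E[distinct seen] = 36·(1 - (35/36)^10) = 8.8382.

8.838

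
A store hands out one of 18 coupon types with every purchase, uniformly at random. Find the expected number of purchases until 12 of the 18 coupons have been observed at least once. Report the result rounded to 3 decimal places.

18.812

Going from k to k+1 distinct takes a geometric number of purchases with mean 18/(18-k).
Sum over k = 0,...,11: E = 18/18 + 18/17 + 18/16 + ... + 18/8 + 18/7 = 18.8119.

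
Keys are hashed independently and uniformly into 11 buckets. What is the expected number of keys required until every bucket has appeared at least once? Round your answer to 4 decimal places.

33.2187

The wait to go from k to k+1 distinct buckets is geometric with mean 11/(11-k).
E[T] = 11/11 + 11/10 + 11/9 + ... + 11/2 + 11/1 = 11·H_{11}.
H_{11} = 3.01988, so E[T] = 33.21865.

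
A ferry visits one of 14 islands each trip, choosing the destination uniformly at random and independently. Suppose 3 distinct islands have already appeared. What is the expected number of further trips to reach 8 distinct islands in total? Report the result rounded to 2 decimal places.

From k distinct to k+1 distinct takes on average 14/(14-k) trips.
Sum over k = 3,...,7: E = 14/11 + 14/10 + 14/9 + 14/8 + 14/7 = 7.978.

7.98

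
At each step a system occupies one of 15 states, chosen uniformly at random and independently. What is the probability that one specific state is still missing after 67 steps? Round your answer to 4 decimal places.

0.0098

On each step the fixed state fails to appear with probability 14/15.
P(still missing after 67) = (14/15)^67 = 0.00983.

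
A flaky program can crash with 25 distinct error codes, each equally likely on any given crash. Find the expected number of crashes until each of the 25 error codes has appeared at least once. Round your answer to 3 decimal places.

95.399

The wait to go from k to k+1 distinct error codes is geometric with mean 25/(25-k).
E[T] = 25/25 + 25/24 + 25/23 + ... + 25/2 + 25/1 = 25·H_{25}.
H_{25} = 3.8160, so E[T] = 95.3990.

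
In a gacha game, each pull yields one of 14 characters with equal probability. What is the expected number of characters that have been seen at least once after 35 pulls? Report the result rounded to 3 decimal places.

12.954

For each character, P(seen in 35 pulls) = 1 - (13/14)^35 = 0.9253.
By linearity of expectation, E[distinct seen] = 14·(1 - (13/14)^35) = 12.9537.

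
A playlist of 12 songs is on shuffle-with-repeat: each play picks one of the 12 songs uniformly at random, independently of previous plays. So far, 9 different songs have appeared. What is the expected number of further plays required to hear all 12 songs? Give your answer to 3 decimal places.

22.000

The wait to go from k to k+1 distinct songs is geometric with mean 12/(12-k).
Sum over k = 9,...,11: E = 12/3 + 12/2 + 12/1 = 22.0000.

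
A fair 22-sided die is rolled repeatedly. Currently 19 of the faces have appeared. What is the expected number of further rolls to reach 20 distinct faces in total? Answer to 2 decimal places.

The wait to go from k to k+1 distinct faces is geometric with mean 22/(22-k).
Only the k = 19 term is needed: E = 22/3 = 7.333.

7.33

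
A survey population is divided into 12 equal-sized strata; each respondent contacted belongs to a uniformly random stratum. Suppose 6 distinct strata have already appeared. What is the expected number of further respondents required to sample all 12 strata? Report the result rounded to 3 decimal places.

With k distinct strata already seen, the next new one takes an expected 12/(12-k) respondents.
Sum over k = 6,...,11: E = 12/6 + 12/5 + 12/4 + 12/3 + 12/2 + 12/1 = 29.4000.

29.400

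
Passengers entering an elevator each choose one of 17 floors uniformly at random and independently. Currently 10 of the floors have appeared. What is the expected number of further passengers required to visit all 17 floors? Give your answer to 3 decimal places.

From k distinct to k+1 distinct takes on average 17/(17-k) passengers.
Sum over k = 10,...,16: E = 17/7 + 17/6 + 17/5 + ... + 17/2 + 17/1 = 44.0786.

44.079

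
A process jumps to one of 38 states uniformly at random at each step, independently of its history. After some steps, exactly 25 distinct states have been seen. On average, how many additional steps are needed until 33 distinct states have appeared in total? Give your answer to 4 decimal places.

34.0784

The wait to go from k to k+1 distinct states is geometric with mean 38/(38-k).
Sum over k = 25,...,32: E = 38/13 + 38/12 + 38/11 + ... + 38/7 + 38/6 = 34.07842.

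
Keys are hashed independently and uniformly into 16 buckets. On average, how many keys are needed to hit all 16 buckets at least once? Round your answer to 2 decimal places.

54.09

The wait to go from k to k+1 distinct buckets is geometric with mean 16/(16-k).
E[T] = 16/16 + 16/15 + 16/14 + ... + 16/2 + 16/1 = 16·H_{16}.
H_{16} = 3.381, so E[T] = 54.092.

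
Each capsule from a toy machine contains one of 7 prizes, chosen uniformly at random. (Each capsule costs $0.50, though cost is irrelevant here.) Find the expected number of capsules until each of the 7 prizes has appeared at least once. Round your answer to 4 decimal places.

After k distinct prizes have appeared, the next capsule gives a new one with probability (7-k)/7, so the expected wait for the (k+1)-th is 7/(7-k).
E[T] = 7/7 + 7/6 + 7/5 + ... + 7/2 + 7/1 = 7·H_{7}.
H_{7} = 2.59286, so E[T] = 18.15000.

18.1500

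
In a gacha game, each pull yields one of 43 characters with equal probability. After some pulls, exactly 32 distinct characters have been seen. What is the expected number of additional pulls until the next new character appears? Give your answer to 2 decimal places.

The number of pulls until the next new character is geometric with success probability 11/43, so its mean is 43/11.
E = 43/11 = 3.909.

3.91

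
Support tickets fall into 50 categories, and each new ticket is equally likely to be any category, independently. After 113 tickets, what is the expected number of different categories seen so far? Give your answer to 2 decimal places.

For each category, P(seen in 113 tickets) = 1 - (49/50)^113 = 0.898.
By linearity of expectation, E[distinct seen] = 50·(1 - (49/50)^113) = 44.901.

44.90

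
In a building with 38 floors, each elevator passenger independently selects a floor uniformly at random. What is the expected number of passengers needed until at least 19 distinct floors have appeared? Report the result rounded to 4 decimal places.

With k distinct floors already seen, the next new one arrives after an expected 38/(38-k) passengers.
Sum over k = 0,...,18: E = 38/38 + 38/37 + 38/36 + ... + 38/21 + 38/20 = 25.84617.

25.8462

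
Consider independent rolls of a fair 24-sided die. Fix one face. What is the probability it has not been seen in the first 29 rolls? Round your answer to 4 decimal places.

Each roll misses the fixed face with probability (24-1)/24 = 23/24, independently.
P(still missing after 29) = (23/24)^29 = 0.29106.

0.2911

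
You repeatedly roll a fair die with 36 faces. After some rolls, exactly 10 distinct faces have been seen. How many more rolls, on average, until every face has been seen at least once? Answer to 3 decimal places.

With k distinct faces already seen, the next new one takes an expected 36/(36-k) rolls.
Sum over k = 10,...,35: E = 36/26 + 36/25 + 36/24 + ... + 36/2 + 36/1 = 138.7591.

138.759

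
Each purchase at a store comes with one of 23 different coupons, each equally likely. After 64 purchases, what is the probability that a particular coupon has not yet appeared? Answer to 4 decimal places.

0.0581

Each purchase misses the fixed coupon with probability (23-1)/23 = 22/23, independently.
P(still missing after 64) = (22/23)^64 = 0.05814.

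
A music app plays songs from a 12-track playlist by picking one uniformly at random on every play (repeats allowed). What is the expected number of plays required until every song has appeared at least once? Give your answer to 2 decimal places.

After k distinct songs have appeared, the next play gives a new one with probability (12-k)/12, so the expected wait for the (k+1)-th is 12/(12-k).
E[T] = 12/12 + 12/11 + 12/10 + ... + 12/2 + 12/1 = 12·H_{12}.
H_{12} = 3.103, so E[T] = 37.239.

37.24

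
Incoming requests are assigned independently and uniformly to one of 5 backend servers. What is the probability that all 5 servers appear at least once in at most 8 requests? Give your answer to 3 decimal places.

Let A_i be the event that server i is missing after 8 requests. By inclusion–exclusion on the A_i,
P(all seen) = Σ_{j=0}^{5} (-1)^j C(5,j)((5-j)/5)^8
= 1.0000 - 0.8389 + 0.1680 - 0.0066 + 0.0000 - 0.0000
= 0.3226.

0.323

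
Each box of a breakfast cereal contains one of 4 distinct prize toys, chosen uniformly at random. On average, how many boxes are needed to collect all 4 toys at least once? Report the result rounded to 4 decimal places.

The wait to go from k to k+1 distinct toys is geometric with mean 4/(4-k).
E[T] = 4/4 + 4/3 + 4/2 + 4/1 = 4·H_{4}.
H_{4} = 2.08333, so E[T] = 8.33333.

8.3333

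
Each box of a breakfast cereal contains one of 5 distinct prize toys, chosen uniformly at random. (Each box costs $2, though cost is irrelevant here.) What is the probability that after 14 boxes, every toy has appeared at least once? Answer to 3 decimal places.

Let A_i be the event that toy i is missing after 14 boxes. By inclusion–exclusion on the A_i,
P(all seen) = Σ_{j=0}^{5} (-1)^j C(5,j)((5-j)/5)^14
= 1.0000 - 0.2199 + 0.0078 - 0.0000 + 0.0000 - 0.0000
= 0.7879.

0.788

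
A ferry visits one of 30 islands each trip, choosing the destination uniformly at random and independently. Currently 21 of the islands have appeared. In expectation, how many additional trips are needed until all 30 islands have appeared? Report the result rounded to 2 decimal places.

84.87

From k distinct to k+1 distinct takes on average 30/(30-k) trips.
Sum over k = 21,...,29: E = 30/9 + 30/8 + 30/7 + ... + 30/2 + 30/1 = 84.869.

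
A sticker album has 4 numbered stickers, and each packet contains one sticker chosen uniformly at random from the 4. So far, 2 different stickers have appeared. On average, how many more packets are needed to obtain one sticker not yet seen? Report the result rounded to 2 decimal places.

The number of packets until the next new sticker is geometric with success probability 2/4, so its mean is 4/2.
E = 4/2 = 2.000.

2.00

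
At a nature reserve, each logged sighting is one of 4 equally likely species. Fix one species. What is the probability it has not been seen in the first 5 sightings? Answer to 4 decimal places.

0.2373

Each sighting misses the fixed species with probability (4-1)/4 = 3/4, independently.
P(still missing after 5) = (3/4)^5 = 0.23730.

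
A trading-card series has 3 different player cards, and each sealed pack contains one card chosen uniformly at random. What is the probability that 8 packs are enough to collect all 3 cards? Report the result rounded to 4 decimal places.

0.8834

By inclusion–exclusion over which cards are missing,
P(all seen) = Σ_{j=0}^{3} (-1)^j C(3,j)((3-j)/3)^8
= 1.00000 - 0.11706 + 0.00046 - 0.00000
= 0.88340.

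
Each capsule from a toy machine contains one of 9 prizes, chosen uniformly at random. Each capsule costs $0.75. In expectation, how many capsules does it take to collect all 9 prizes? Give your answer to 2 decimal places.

25.46

After k distinct prizes have appeared, the next capsule gives a new one with probability (9-k)/9, so the expected wait for the (k+1)-th is 9/(9-k).
E[T] = 9/9 + 9/8 + 9/7 + ... + 9/2 + 9/1 = 9·H_{9}.
H_{9} = 2.829, so E[T] = 25.461.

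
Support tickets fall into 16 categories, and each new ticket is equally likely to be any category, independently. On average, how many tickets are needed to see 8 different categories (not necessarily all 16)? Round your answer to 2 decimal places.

10.61

Going from k to k+1 distinct takes a geometric number of tickets with mean 16/(16-k).
Sum over k = 0,...,7: E = 16/16 + 16/15 + 16/14 + ... + 16/10 + 16/9 = 10.606.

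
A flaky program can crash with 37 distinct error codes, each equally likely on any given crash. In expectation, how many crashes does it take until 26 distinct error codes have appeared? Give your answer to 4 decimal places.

43.7232

Going from k to k+1 distinct takes a geometric number of crashes with mean 37/(37-k).
Sum over k = 0,...,25: E = 37/37 + 37/36 + 37/35 + ... + 37/13 + 37/12 = 43.72323.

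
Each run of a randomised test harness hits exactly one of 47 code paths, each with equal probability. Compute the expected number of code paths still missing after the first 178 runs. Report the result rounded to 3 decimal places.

For each code path, P(unseen after 178) = (46/47)^178 = 0.0218.
By linearity of expectation, E[unseen] = 47·(46/47)^178 = 1.0223.

1.022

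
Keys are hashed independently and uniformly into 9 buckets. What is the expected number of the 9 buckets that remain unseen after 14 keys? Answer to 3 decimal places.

1.730

For each bucket, P(unseen after 14) = (8/9)^14 = 0.1922.
By linearity of expectation, E[unseen] = 9·(8/9)^14 = 1.7302.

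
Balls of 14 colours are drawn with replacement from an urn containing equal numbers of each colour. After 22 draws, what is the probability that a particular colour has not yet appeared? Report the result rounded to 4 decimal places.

On each draw the fixed colour fails to appear with probability 13/14.
P(still missing after 22) = (13/14)^22 = 0.19586.

0.1959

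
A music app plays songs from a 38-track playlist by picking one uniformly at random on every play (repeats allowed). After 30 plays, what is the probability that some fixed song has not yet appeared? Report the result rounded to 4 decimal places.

0.4493

Each play misses the fixed song with probability (38-1)/38 = 37/38, independently.
P(still missing after 30) = (37/38)^30 = 0.44931.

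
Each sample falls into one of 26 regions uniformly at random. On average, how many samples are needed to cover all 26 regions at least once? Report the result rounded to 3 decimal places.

100.215

After k distinct regions have appeared, the next sample gives a new one with probability (26-k)/26, so the expected wait for the (k+1)-th is 26/(26-k).
E[T] = 26/26 + 26/25 + 26/24 + ... + 26/2 + 26/1 = 26·H_{26}.
H_{26} = 3.8544, so E[T] = 100.2149.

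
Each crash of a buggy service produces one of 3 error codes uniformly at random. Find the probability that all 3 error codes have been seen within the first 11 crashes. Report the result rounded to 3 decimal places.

Let A_i be the event that error code i is missing after 11 crashes. By inclusion–exclusion on the A_i,
P(all seen) = Σ_{j=0}^{3} (-1)^j C(3,j)((3-j)/3)^11
= 1.0000 - 0.0347 + 0.0000 - 0.0000
= 0.9653.

0.965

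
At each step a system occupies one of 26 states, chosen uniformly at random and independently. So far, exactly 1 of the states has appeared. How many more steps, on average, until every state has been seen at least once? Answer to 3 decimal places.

99.215

With k distinct states already seen, the next new one takes an expected 26/(26-k) steps.
Sum over k = 1,...,25: E = 26/25 + 26/24 + 26/23 + ... + 26/2 + 26/1 = 99.2149.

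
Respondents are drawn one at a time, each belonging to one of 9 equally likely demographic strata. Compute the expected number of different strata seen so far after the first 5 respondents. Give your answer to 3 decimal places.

For each stratum, P(seen in 5 respondents) = 1 - (8/9)^5 = 0.4451.
By linearity of expectation, E[distinct seen] = 9·(1 - (8/9)^5) = 4.0056.

4.006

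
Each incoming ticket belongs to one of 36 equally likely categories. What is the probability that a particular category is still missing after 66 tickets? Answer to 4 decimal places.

Each ticket misses the fixed category with probability (36-1)/36 = 35/36, independently.
P(still missing after 66) = (35/36)^66 = 0.15579.

0.1558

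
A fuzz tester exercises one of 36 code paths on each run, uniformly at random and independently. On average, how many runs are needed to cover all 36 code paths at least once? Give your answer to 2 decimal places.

The wait to go from k to k+1 distinct code paths is geometric with mean 36/(36-k).
E[T] = 36/36 + 36/35 + 36/34 + ... + 36/2 + 36/1 = 36·H_{36}.
H_{36} = 4.175, so E[T] = 150.284.

150.28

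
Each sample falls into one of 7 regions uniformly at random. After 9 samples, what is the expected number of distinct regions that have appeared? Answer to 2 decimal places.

5.25

For each region, P(seen in 9 samples) = 1 - (6/7)^9 = 0.750.
By linearity of expectation, E[distinct seen] = 7·(1 - (6/7)^9) = 5.252.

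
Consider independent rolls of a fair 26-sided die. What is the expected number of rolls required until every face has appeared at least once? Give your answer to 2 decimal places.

100.21

After k distinct faces have appeared, the next roll gives a new one with probability (26-k)/26, so the expected wait for the (k+1)-th is 26/(26-k).
E[T] = 26/26 + 26/25 + 26/24 + ... + 26/2 + 26/1 = 26·H_{26}.
H_{26} = 3.854, so E[T] = 100.215.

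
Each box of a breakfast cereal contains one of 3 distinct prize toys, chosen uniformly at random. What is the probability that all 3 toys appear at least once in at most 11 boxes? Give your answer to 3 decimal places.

By inclusion–exclusion over which toys are missing,
P(all seen) = Σ_{j=0}^{3} (-1)^j C(3,j)((3-j)/3)^11
= 1.0000 - 0.0347 + 0.0000 - 0.0000
= 0.9653.

0.965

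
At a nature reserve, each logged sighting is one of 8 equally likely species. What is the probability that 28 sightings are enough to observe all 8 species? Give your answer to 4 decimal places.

0.8185

By inclusion–exclusion over which species are missing,
P(all seen) = Σ_{j=0}^{8} (-1)^j C(8,j)((8-j)/8)^28
= 1.00000 - 0.19025 + 0.00889 - 0.00011 + 0.00000 - 0.00000 + 0.00000 - 0.00000 + 0.00000
= 0.81854.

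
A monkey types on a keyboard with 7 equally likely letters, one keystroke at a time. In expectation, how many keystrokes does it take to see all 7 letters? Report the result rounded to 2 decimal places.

After k distinct letters have appeared, the next keystroke gives a new one with probability (7-k)/7, so the expected wait for the (k+1)-th is 7/(7-k).
E[T] = 7/7 + 7/6 + 7/5 + ... + 7/2 + 7/1 = 7·H_{7}.
H_{7} = 2.593, so E[T] = 18.150.

18.15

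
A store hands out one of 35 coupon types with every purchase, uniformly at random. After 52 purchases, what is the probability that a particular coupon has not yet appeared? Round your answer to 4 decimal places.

Each purchase misses the fixed coupon with probability (35-1)/35 = 34/35, independently.
P(still missing after 52) = (34/35)^52 = 0.22150.

0.2215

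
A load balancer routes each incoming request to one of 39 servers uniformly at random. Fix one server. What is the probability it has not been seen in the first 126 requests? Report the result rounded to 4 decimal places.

On each request the fixed server fails to appear with probability 38/39.
P(still missing after 126) = (38/39)^126 = 0.03790.

0.0379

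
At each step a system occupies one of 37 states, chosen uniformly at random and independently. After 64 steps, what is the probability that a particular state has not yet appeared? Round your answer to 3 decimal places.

On each step the fixed state fails to appear with probability 36/37.
P(still missing after 64) = (36/37)^64 = 0.1732.

0.173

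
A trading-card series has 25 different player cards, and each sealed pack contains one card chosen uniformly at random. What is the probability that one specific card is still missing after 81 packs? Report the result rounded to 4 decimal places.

0.0366

On each pack the fixed card fails to appear with probability 24/25.
P(still missing after 81) = (24/25)^81 = 0.03664.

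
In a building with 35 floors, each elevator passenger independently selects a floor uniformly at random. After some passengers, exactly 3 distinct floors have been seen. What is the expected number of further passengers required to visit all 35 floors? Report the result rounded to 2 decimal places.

The wait to go from k to k+1 distinct floors is geometric with mean 35/(35-k).
Sum over k = 3,...,34: E = 35/32 + 35/31 + 35/30 + ... + 35/2 + 35/1 = 142.047.

142.05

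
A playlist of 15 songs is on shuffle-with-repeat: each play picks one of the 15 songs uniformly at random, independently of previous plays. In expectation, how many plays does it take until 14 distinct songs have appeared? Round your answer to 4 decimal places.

With k distinct songs already seen, the next new one arrives after an expected 15/(15-k) plays.
Sum over k = 0,...,13: E = 15/15 + 15/14 + 15/13 + ... + 15/3 + 15/2 = 34.77343.

34.7734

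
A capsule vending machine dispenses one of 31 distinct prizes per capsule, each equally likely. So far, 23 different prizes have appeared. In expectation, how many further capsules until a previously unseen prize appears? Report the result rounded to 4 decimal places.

Each capsule yields a new prize with probability (31-23)/31 = 8/31, so the wait is geometric with mean 31/8.
E = 31/8 = 3.87500.

3.8750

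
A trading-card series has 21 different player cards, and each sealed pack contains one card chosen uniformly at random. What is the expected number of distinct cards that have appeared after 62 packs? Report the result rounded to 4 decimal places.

For each card, P(seen in 62 packs) = 1 - (20/21)^62 = 0.95144.
By linearity of expectation, E[distinct seen] = 21·(1 - (20/21)^62) = 19.98028.

19.9803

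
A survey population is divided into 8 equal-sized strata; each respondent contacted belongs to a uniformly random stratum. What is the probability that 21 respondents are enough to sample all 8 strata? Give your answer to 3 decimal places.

Let A_i be the event that stratum i is missing after 21 respondents. By inclusion–exclusion on the A_i,
P(all seen) = Σ_{j=0}^{8} (-1)^j C(8,j)((8-j)/8)^21
= 1.0000 - 0.4845 + 0.0666 - 0.0029 + 0.0000 - 0.0000 + 0.0000 - 0.0000 + 0.0000
= 0.5793.

0.579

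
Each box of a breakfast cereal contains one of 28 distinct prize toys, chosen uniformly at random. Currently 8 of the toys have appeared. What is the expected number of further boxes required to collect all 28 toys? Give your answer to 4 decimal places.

100.7367

From k distinct to k+1 distinct takes on average 28/(28-k) boxes.
Sum over k = 8,...,27: E = 28/20 + 28/19 + 28/18 + ... + 28/2 + 28/1 = 100.73671.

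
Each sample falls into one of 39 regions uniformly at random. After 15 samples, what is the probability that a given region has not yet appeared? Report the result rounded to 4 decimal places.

On each sample the fixed region fails to appear with probability 38/39.
P(still missing after 15) = (38/39)^15 = 0.67731.

0.6773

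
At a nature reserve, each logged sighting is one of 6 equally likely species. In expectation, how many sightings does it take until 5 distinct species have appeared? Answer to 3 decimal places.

Going from k to k+1 distinct takes a geometric number of sightings with mean 6/(6-k).
Sum over k = 0,...,4: E = 6/6 + 6/5 + 6/4 + 6/3 + 6/2 = 8.7000.

8.700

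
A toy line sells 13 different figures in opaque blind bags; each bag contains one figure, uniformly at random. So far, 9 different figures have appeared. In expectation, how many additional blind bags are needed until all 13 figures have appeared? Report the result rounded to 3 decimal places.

From k distinct to k+1 distinct takes on average 13/(13-k) blind bags.
Sum over k = 9,...,12: E = 13/4 + 13/3 + 13/2 + 13/1 = 27.0833.

27.083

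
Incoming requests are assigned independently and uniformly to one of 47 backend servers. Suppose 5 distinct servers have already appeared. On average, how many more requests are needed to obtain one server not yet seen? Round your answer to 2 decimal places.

1.12

The number of requests until the next new server is geometric with success probability 42/47, so its mean is 47/42.
E = 47/42 = 1.119.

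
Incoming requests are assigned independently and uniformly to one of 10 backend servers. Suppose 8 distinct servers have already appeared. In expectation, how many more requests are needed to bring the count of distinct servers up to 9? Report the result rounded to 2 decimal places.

From k distinct to k+1 distinct takes on average 10/(10-k) requests.
Only the k = 8 term is needed: E = 10/2 = 5.000.

5.00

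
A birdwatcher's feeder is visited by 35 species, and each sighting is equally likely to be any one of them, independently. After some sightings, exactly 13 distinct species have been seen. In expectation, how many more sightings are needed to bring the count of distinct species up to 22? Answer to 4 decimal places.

17.8738

The wait to go from k to k+1 distinct species is geometric with mean 35/(35-k).
Sum over k = 13,...,21: E = 35/22 + 35/21 + 35/20 + ... + 35/15 + 35/14 = 17.87378.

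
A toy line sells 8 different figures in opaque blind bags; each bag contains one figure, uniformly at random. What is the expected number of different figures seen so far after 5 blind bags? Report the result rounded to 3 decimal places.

3.897

For each figure, P(seen in 5 blind bags) = 1 - (7/8)^5 = 0.4871.
By linearity of expectation, E[distinct seen] = 8·(1 - (7/8)^5) = 3.8967.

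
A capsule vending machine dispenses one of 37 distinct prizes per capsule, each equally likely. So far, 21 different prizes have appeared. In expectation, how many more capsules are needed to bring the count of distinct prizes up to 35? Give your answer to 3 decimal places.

69.587

The wait to go from k to k+1 distinct prizes is geometric with mean 37/(37-k).
Sum over k = 21,...,34: E = 37/16 + 37/15 + 37/14 + ... + 37/4 + 37/3 = 69.5870.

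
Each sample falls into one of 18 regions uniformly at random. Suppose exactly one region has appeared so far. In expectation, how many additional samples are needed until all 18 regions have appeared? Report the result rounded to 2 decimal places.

From k distinct to k+1 distinct takes on average 18/(18-k) samples.
Sum over k = 1,...,17: E = 18/17 + 18/16 + 18/15 + ... + 18/2 + 18/1 = 61.912.

61.91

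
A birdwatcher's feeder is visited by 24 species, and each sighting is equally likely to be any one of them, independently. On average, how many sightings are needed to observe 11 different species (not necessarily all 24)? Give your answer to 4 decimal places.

14.2998

With k distinct species already seen, the next new one arrives after an expected 24/(24-k) sightings.
Sum over k = 0,...,10: E = 24/24 + 24/23 + 24/22 + ... + 24/15 + 24/14 = 14.29979.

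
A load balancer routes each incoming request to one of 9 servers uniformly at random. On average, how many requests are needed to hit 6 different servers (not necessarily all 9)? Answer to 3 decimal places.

8.961

Going from k to k+1 distinct takes a geometric number of requests with mean 9/(9-k).
Sum over k = 0,...,5: E = 9/9 + 9/8 + 9/7 + 9/6 + 9/5 + 9/4 = 8.9607.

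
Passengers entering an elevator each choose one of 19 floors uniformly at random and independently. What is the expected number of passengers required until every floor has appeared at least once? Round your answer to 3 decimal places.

Split into phases: going from k distinct to k+1 distinct takes on average 19/(19-k) passengers.
E[T] = 19/19 + 19/18 + 19/17 + ... + 19/2 + 19/1 = 19·H_{19}.
H_{19} = 3.5477, so E[T] = 67.4071.

67.407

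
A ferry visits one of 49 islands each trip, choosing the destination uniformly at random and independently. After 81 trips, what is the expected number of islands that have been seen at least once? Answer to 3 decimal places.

For each island, P(seen in 81 trips) = 1 - (48/49)^81 = 0.8118.
By linearity of expectation, E[distinct seen] = 49·(1 - (48/49)^81) = 39.7774.

39.777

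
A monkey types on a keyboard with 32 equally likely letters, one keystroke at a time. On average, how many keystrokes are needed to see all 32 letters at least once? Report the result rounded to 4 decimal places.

129.8718

After k distinct letters have appeared, the next keystroke gives a new one with probability (32-k)/32, so the expected wait for the (k+1)-th is 32/(32-k).
E[T] = 32/32 + 32/31 + 32/30 + ... + 32/2 + 32/1 = 32·H_{32}.
H_{32} = 4.05850, so E[T] = 129.87185.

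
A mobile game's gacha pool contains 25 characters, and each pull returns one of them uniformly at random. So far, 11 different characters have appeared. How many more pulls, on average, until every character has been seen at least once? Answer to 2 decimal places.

The wait to go from k to k+1 distinct characters is geometric with mean 25/(25-k).
Sum over k = 11,...,24: E = 25/14 + 25/13 + 25/12 + ... + 25/2 + 25/1 = 81.289.

81.29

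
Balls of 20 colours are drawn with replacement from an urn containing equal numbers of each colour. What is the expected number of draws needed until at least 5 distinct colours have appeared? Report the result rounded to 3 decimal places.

With k distinct colours already seen, the next new one arrives after an expected 20/(20-k) draws.
Sum over k = 0,...,4: E = 20/20 + 20/19 + 20/18 + 20/17 + 20/16 = 5.5902.

5.590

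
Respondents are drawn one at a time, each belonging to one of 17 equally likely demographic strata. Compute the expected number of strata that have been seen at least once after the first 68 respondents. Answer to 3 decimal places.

16.725

For each stratum, P(seen in 68 respondents) = 1 - (16/17)^68 = 0.9838.
By linearity of expectation, E[distinct seen] = 17·(1 - (16/17)^68) = 16.7245.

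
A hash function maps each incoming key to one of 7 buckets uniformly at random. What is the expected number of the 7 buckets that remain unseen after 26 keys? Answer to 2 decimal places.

0.13

For each bucket, P(unseen after 26) = (6/7)^26 = 0.018.
By linearity of expectation, E[unseen] = 7·(6/7)^26 = 0.127.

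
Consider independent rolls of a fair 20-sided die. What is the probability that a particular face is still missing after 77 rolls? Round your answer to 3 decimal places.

0.019

On each roll the fixed face fails to appear with probability 19/20.
P(still missing after 77) = (19/20)^77 = 0.0193.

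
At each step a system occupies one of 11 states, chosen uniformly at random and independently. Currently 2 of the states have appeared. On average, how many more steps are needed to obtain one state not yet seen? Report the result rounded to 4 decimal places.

1.2222

The number of steps until the next new state is geometric with success probability 9/11, so its mean is 11/9.
E = 11/9 = 1.22222.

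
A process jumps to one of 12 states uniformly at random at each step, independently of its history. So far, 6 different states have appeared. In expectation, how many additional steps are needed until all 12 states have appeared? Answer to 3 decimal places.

29.400

From k distinct to k+1 distinct takes on average 12/(12-k) steps.
Sum over k = 6,...,11: E = 12/6 + 12/5 + 12/4 + 12/3 + 12/2 + 12/1 = 29.4000.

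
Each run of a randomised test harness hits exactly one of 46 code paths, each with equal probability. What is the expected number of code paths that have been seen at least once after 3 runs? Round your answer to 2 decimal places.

2.94

For each code path, P(seen in 3 runs) = 1 - (45/46)^3 = 0.064.
By linearity of expectation, E[distinct seen] = 46·(1 - (45/46)^3) = 2.935.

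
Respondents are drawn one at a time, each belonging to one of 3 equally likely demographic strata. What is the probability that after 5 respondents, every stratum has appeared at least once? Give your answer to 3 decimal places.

By inclusion–exclusion over which strata are missing,
P(all seen) = Σ_{j=0}^{3} (-1)^j C(3,j)((3-j)/3)^5
= 1.0000 - 0.3951 + 0.0123 - 0.0000
= 0.6173.

0.617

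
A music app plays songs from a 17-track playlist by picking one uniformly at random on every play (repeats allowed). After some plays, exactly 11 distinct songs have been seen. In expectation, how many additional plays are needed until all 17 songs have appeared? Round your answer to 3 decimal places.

The wait to go from k to k+1 distinct songs is geometric with mean 17/(17-k).
Sum over k = 11,...,16: E = 17/6 + 17/5 + 17/4 + 17/3 + 17/2 + 17/1 = 41.6500.

41.650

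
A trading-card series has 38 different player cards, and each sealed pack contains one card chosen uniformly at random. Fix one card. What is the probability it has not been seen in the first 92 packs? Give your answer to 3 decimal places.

Each pack misses the fixed card with probability (38-1)/38 = 37/38, independently.
P(still missing after 92) = (37/38)^92 = 0.0860.

0.086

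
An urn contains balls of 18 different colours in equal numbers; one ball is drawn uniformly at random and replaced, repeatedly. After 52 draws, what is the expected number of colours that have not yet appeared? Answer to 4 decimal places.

For each colour, P(unseen after 52) = (17/18)^52 = 0.05119.
By linearity of expectation, E[unseen] = 18·(17/18)^52 = 0.92140.

0.9214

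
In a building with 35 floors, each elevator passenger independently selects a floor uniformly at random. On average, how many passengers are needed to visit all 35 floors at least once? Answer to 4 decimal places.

145.1373

Split into phases: going from k distinct to k+1 distinct takes on average 35/(35-k) passengers.
E[T] = 35/35 + 35/34 + 35/33 + ... + 35/2 + 35/1 = 35·H_{35}.
H_{35} = 4.14678, so E[T] = 145.13735.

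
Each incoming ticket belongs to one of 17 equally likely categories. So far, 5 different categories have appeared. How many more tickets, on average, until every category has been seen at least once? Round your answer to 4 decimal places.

With k distinct categories already seen, the next new one takes an expected 17/(17-k) tickets.
Sum over k = 5,...,16: E = 17/12 + 17/11 + 17/10 + ... + 17/2 + 17/1 = 52.75458.

52.7546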